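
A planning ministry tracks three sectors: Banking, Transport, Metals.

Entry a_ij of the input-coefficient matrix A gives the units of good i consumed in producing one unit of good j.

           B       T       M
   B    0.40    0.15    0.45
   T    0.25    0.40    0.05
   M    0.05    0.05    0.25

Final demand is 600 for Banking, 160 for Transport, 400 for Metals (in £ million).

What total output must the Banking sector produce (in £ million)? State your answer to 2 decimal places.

I − A =
  [   0.60    -0.15    -0.45]
  [  -0.25     0.60    -0.05]
  [  -0.05    -0.05     0.75]
Cofactors of I−A, C_ij = (−1)^(i+j)·(minor ij) (rows/columns in the sector order above):
  C_11 = (0.60)(0.75) − (-0.05)(-0.05) = 0.4475
  C_12 = −[(-0.25)(0.75) − (-0.05)(-0.05)] = 0.1900
  C_13 = (-0.25)(-0.05) − (0.60)(-0.05) = 0.0425
  C_21 = −[(-0.15)(0.75) − (-0.45)(-0.05)] = 0.1350
  C_22 = (0.60)(0.75) − (-0.45)(-0.05) = 0.4275
  C_23 = −[(0.60)(-0.05) − (-0.15)(-0.05)] = 0.0375
  C_31 = (-0.15)(-0.05) − (-0.45)(0.60) = 0.2775
  C_32 = −[(0.60)(-0.05) − (-0.45)(-0.25)] = 0.1425
  C_33 = (0.60)(0.60) − (-0.15)(-0.25) = 0.3225
det(I−A) = Σ_j (I−A)_1j·C_1j = (0.60)(0.4475) + (-0.15)(0.1900) + (-0.45)(0.0425) = 0.220875
adj(I−A) = Cᵀ =
  [ 0.4475   0.1350   0.2775]
  [ 0.1900   0.4275   0.1425]
  [ 0.0425   0.0375   0.3225]
(I − A)⁻¹ = adj(I−A) / det(I−A) ≈
  [   2.0260     0.6112     1.2564]
  [   0.8602     1.9355     0.6452]
  [   0.1924     0.1698     1.4601]
x = (I − A)⁻¹ d = adj(I−A)·d / det(I−A), with det(I−A) = 0.220875:
  x_B = (0.4475·600 + 0.1350·160 + 0.2775·400) / 0.220875 = 401.10 / 0.220875 ≈ 1815.96
  x_T = (0.1900·600 + 0.4275·160 + 0.1425·400) / 0.220875 = 239.40 / 0.220875 ≈ 1083.87
  x_M = (0.0425·600 + 0.0375·160 + 0.3225·400) / 0.220875 = 160.50 / 0.220875 ≈ 726.66

x_B = 1815.96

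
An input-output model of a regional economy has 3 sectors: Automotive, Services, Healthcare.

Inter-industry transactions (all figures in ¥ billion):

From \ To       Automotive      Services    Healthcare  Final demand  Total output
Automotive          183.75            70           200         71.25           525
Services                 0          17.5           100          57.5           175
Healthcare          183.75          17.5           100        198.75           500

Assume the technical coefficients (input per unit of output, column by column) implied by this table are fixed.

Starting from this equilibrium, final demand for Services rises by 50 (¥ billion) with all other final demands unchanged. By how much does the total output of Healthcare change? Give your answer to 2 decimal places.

Δx_H = 34.05

Technical coefficients a_ij = z_ij / X_j:
  a_AA = 183.75/525 = 0.35, a_SA = 0/525 = 0.00, a_HA = 183.75/525 = 0.35
  a_AS = 70/175 = 0.40, a_SS = 17.5/175 = 0.10, a_HS = 17.5/175 = 0.10
  a_AH = 200/500 = 0.40, a_SH = 100/500 = 0.20, a_HH = 100/500 = 0.20
I − A =
  [   0.65    -0.40    -0.40]
  [   0.00     0.90    -0.20]
  [  -0.35    -0.10     0.80]
Cofactors of I−A, C_ij = (−1)^(i+j)·(minor ij) (rows/columns in the sector order above):
  C_11 = (0.90)(0.80) − (-0.20)(-0.10) = 0.7000
  C_12 = −[(0.00)(0.80) − (-0.20)(-0.35)] = 0.0700
  C_13 = (0.00)(-0.10) − (0.90)(-0.35) = 0.3150
  C_21 = −[(-0.40)(0.80) − (-0.40)(-0.10)] = 0.3600
  C_22 = (0.65)(0.80) − (-0.40)(-0.35) = 0.3800
  C_23 = −[(0.65)(-0.10) − (-0.40)(-0.35)] = 0.2050
  C_31 = (-0.40)(-0.20) − (-0.40)(0.90) = 0.4400
  C_32 = −[(0.65)(-0.20) − (-0.40)(0.00)] = 0.1300
  C_33 = (0.65)(0.90) − (-0.40)(0.00) = 0.5850
det(I−A) = Σ_j (I−A)_1j·C_1j = (0.65)(0.7000) + (-0.40)(0.0700) + (-0.40)(0.3150) = 0.3010
adj(I−A) = Cᵀ =
  [ 0.7000   0.3600   0.4400]
  [ 0.0700   0.3800   0.1300]
  [ 0.3150   0.2050   0.5850]
(I − A)⁻¹ = adj(I−A) / det(I−A) ≈
  [   2.3256     1.1960     1.4618]
  [   0.2326     1.2625     0.4319]
  [   1.0465     0.6811     1.9435]
Δx = (I − A)⁻¹ Δd with Δd having +50 in the Services component and 0 elsewhere.
So Δx_H = L_HS · (+50), where L_HS = adj(I−A)_HS / det(I−A) = 0.2050 / 0.3010.
Δx_H = 0.2050 × (+50) / 0.3010 = 10.25 / 0.3010 ≈ 34.05.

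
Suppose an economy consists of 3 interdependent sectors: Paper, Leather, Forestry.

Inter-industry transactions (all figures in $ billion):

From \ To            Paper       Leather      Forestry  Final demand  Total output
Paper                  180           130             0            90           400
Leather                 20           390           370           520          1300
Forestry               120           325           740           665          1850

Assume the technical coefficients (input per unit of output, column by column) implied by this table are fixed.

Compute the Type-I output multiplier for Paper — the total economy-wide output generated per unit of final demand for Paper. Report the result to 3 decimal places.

m_1 = 3.509

Technical coefficients a_ij = z_ij / X_j:
  a_11 = 180/400 = 0.45, a_21 = 20/400 = 0.05, a_31 = 120/400 = 0.30
  a_12 = 130/1300 = 0.10, a_22 = 390/1300 = 0.30, a_32 = 325/1300 = 0.25
  a_13 = 0/1850 = 0.00, a_23 = 370/1850 = 0.20, a_33 = 740/1850 = 0.40
I − A =
  [   0.55    -0.10     0.00]
  [  -0.05     0.70    -0.20]
  [  -0.30    -0.25     0.60]
Cofactors of I−A, C_ij = (−1)^(i+j)·(minor ij) (rows/columns in the sector order above):
  C_11 = (0.70)(0.60) − (-0.20)(-0.25) = 0.3700
  C_12 = −[(-0.05)(0.60) − (-0.20)(-0.30)] = 0.0900
  C_13 = (-0.05)(-0.25) − (0.70)(-0.30) = 0.2225
  C_21 = −[(-0.10)(0.60) − (0.00)(-0.25)] = 0.0600
  C_22 = (0.55)(0.60) − (0.00)(-0.30) = 0.3300
  C_23 = −[(0.55)(-0.25) − (-0.10)(-0.30)] = 0.1675
  C_31 = (-0.10)(-0.20) − (0.00)(0.70) = 0.0200
  C_32 = −[(0.55)(-0.20) − (0.00)(-0.05)] = 0.1100
  C_33 = (0.55)(0.70) − (-0.10)(-0.05) = 0.3800
det(I−A) = Σ_j (I−A)_1j·C_1j = (0.55)(0.3700) + (-0.10)(0.0900) + (0.00)(0.2225) = 0.1945
adj(I−A) = Cᵀ =
  [ 0.3700   0.0600   0.0200]
  [ 0.0900   0.3300   0.1100]
  [ 0.2225   0.1675   0.3800]
(I − A)⁻¹ = adj(I−A) / det(I−A) ≈
  [   1.9023     0.3085     0.1028]
  [   0.4627     1.6967     0.5656]
  [   1.1440     0.8612     1.9537]
The output multiplier for sector j is the column-j sum of the Leontief inverse (I − A)⁻¹ = adj(I−A) / det(I−A).
Column 1 of adj(I−A): (0.3700, 0.0900, 0.2225); det(I−A) = 0.1945.
m_1 = (0.3700 + 0.0900 + 0.2225) / 0.1945 = 0.6825 / 0.1945 ≈ 3.509.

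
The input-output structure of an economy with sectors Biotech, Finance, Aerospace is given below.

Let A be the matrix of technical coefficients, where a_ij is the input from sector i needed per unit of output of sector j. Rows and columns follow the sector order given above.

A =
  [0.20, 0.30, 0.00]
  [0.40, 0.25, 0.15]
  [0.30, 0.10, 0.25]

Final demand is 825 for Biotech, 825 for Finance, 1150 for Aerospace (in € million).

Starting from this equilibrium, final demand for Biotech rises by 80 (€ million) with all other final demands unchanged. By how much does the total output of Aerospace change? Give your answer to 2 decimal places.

I − A =
  [   0.80    -0.30     0.00]
  [  -0.40     0.75    -0.15]
  [  -0.30    -0.10     0.75]
Cofactors of I−A, C_ij = (−1)^(i+j)·(minor ij) (rows/columns in the sector order above):
  C_11 = (0.75)(0.75) − (-0.15)(-0.10) = 0.5475
  C_12 = −[(-0.40)(0.75) − (-0.15)(-0.30)] = 0.3450
  C_13 = (-0.40)(-0.10) − (0.75)(-0.30) = 0.2650
  C_21 = −[(-0.30)(0.75) − (0.00)(-0.10)] = 0.2250
  C_22 = (0.80)(0.75) − (0.00)(-0.30) = 0.6000
  C_23 = −[(0.80)(-0.10) − (-0.30)(-0.30)] = 0.1700
  C_31 = (-0.30)(-0.15) − (0.00)(0.75) = 0.0450
  C_32 = −[(0.80)(-0.15) − (0.00)(-0.40)] = 0.1200
  C_33 = (0.80)(0.75) − (-0.30)(-0.40) = 0.4800
det(I−A) = Σ_j (I−A)_1j·C_1j = (0.80)(0.5475) + (-0.30)(0.3450) + (0.00)(0.2650) = 0.3345
adj(I−A) = Cᵀ =
  [ 0.5475   0.2250   0.0450]
  [ 0.3450   0.6000   0.1200]
  [ 0.2650   0.1700   0.4800]
(I − A)⁻¹ = adj(I−A) / det(I−A) ≈
  [   1.6368     0.6726     0.1345]
  [   1.0314     1.7937     0.3587]
  [   0.7922     0.5082     1.4350]
Δx = (I − A)⁻¹ Δd with Δd having +80 in the Biotech component and 0 elsewhere.
So Δx_A = L_AB · (+80), where L_AB = adj(I−A)_AB / det(I−A) = 0.2650 / 0.3345.
Δx_A = 0.2650 × (+80) / 0.3345 = 21.20 / 0.3345 ≈ 63.38.

Δx_A = 63.38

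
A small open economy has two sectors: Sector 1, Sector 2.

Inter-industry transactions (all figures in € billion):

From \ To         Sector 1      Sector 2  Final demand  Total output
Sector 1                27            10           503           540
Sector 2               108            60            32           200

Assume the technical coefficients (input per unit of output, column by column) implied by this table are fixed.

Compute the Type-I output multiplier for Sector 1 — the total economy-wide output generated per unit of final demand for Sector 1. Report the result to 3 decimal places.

m_1 = 1.374

Technical coefficients a_ij = z_ij / X_j:
  a_11 = 27/540 = 0.05, a_21 = 108/540 = 0.20
  a_12 = 10/200 = 0.05, a_22 = 60/200 = 0.30
I − A =
  [   0.95    -0.05]
  [  -0.20     0.70]
det(I−A) = (0.95)(0.70) − (-0.05)(-0.20) = 0.6550
adj(I−A) = [[0.70, 0.05], [0.20, 0.95]]
(I − A)⁻¹ = adj(I−A) / det(I−A) ≈
  [   1.0687     0.0763]
  [   0.3053     1.4504]
The output multiplier for sector j is the column-j sum of the Leontief inverse (I − A)⁻¹ = adj(I−A) / det(I−A).
Column 1 of adj(I−A): (0.70, 0.20); det(I−A) = 0.6550.
m_1 = (0.70 + 0.20) / 0.6550 = 0.90 / 0.6550 ≈ 1.374.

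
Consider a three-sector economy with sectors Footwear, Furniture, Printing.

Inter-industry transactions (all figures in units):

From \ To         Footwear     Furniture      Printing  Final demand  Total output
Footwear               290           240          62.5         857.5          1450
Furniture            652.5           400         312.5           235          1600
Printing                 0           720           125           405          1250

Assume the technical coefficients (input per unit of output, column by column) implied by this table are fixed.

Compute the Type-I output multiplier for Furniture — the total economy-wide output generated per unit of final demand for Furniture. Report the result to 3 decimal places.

Technical coefficients a_ij = z_ij / X_j:
  a_11 = 290/1450 = 0.20, a_21 = 652.5/1450 = 0.45, a_31 = 0/1450 = 0.00
  a_12 = 240/1600 = 0.15, a_22 = 400/1600 = 0.25, a_32 = 720/1600 = 0.45
  a_13 = 62.5/1250 = 0.05, a_23 = 312.5/1250 = 0.25, a_33 = 125/1250 = 0.10
I − A =
  [   0.80    -0.15    -0.05]
  [  -0.45     0.75    -0.25]
  [   0.00    -0.45     0.90]
Cofactors of I−A, C_ij = (−1)^(i+j)·(minor ij) (rows/columns in the sector order above):
  C_11 = (0.75)(0.90) − (-0.25)(-0.45) = 0.5625
  C_12 = −[(-0.45)(0.90) − (-0.25)(0.00)] = 0.4050
  C_13 = (-0.45)(-0.45) − (0.75)(0.00) = 0.2025
  C_21 = −[(-0.15)(0.90) − (-0.05)(-0.45)] = 0.1575
  C_22 = (0.80)(0.90) − (-0.05)(0.00) = 0.7200
  C_23 = −[(0.80)(-0.45) − (-0.15)(0.00)] = 0.3600
  C_31 = (-0.15)(-0.25) − (-0.05)(0.75) = 0.0750
  C_32 = −[(0.80)(-0.25) − (-0.05)(-0.45)] = 0.2225
  C_33 = (0.80)(0.75) − (-0.15)(-0.45) = 0.5325
det(I−A) = Σ_j (I−A)_1j·C_1j = (0.80)(0.5625) + (-0.15)(0.4050) + (-0.05)(0.2025) = 0.379125
adj(I−A) = Cᵀ =
  [ 0.5625   0.1575   0.0750]
  [ 0.4050   0.7200   0.2225]
  [ 0.2025   0.3600   0.5325]
(I − A)⁻¹ = adj(I−A) / det(I−A) ≈
  [   1.4837     0.4154     0.1978]
  [   1.0682     1.8991     0.5869]
  [   0.5341     0.9496     1.4045]
The output multiplier for sector j is the column-j sum of the Leontief inverse (I − A)⁻¹ = adj(I−A) / det(I−A).
Column 2 of adj(I−A): (0.1575, 0.7200, 0.3600); det(I−A) = 0.379125.
m_2 = (0.1575 + 0.7200 + 0.3600) / 0.379125 = 1.2375 / 0.379125 ≈ 3.264.

m_2 = 3.264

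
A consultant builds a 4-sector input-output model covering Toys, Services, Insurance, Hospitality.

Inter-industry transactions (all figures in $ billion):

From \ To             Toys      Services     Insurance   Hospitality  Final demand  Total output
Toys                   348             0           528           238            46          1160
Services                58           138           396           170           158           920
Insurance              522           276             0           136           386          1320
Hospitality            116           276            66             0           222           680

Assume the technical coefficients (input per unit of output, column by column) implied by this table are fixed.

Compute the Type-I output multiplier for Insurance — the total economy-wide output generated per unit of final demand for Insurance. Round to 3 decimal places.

m_3 = 4.966

Technical coefficients a_ij = z_ij / X_j:
  a_11 = 348/1160 = 0.30, a_21 = 58/1160 = 0.05, a_31 = 522/1160 = 0.45, a_41 = 116/1160 = 0.10
  a_12 = 0/920 = 0.00, a_22 = 138/920 = 0.15, a_32 = 276/920 = 0.30, a_42 = 276/920 = 0.30
  a_13 = 528/1320 = 0.40, a_23 = 396/1320 = 0.30, a_33 = 0/1320 = 0.00, a_43 = 66/1320 = 0.05
  a_14 = 238/680 = 0.35, a_24 = 170/680 = 0.25, a_34 = 136/680 = 0.20, a_44 = 0/680 = 0.00
I − A =
  [   0.70     0.00    -0.40    -0.35]
  [  -0.05     0.85    -0.30    -0.25]
  [  -0.45    -0.30     1.00    -0.20]
  [  -0.10    -0.30    -0.05     1.00]
Compute the cofactors C_ij = (−1)^(i+j)·(3×3 minor ij) of I−A; the adjugate is their transpose:
adj(I−A) = Cᵀ =
  [ 0.654750   0.254250   0.356375   0.364000]
  [ 0.221125   0.462125   0.239125   0.240750]
  [ 0.391250   0.288750   0.507500   0.310625]
  [ 0.151375   0.178500   0.132750   0.373000]
det(I−A) = Σ_j (I−A)_1j·C_1j = (0.70)(0.654750) + (0.00)(0.221125) + (-0.40)(0.391250) + (-0.35)(0.151375) = 0.24884375
(I − A)⁻¹ = adj(I−A) / det(I−A) ≈
  [   2.6312     1.0217     1.4321     1.4628]
  [   0.8886     1.8571     0.9609     0.9675]
  [   1.5723     1.1604     2.0394     1.2483]
  [   0.6083     0.7173     0.5335     1.4989]
The output multiplier for sector j is the column-j sum of the Leontief inverse (I − A)⁻¹ = adj(I−A) / det(I−A).
Column 3 of adj(I−A): (0.356375, 0.239125, 0.507500, 0.132750); det(I−A) = 0.24884375.
m_3 = (0.356375 + 0.239125 + 0.507500 + 0.132750) / 0.24884375 = 1.23575 / 0.24884375 ≈ 4.966.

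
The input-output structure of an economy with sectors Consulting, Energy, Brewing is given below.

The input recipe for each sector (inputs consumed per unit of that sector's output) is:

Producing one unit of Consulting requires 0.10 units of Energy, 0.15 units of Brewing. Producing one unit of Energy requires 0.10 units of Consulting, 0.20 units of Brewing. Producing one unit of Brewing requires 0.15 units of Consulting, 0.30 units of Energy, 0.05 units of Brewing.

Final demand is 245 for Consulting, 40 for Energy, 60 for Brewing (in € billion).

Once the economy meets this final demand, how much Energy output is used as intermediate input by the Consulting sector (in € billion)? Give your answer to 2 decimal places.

z_21 = 27.50

I − A =
  [   1.00    -0.10    -0.15]
  [  -0.10     1.00    -0.30]
  [  -0.15    -0.20     0.95]
Cofactors of I−A, C_ij = (−1)^(i+j)·(minor ij) (rows/columns in the sector order above):
  C_11 = (1.00)(0.95) − (-0.30)(-0.20) = 0.8900
  C_12 = −[(-0.10)(0.95) − (-0.30)(-0.15)] = 0.1400
  C_13 = (-0.10)(-0.20) − (1.00)(-0.15) = 0.1700
  C_21 = −[(-0.10)(0.95) − (-0.15)(-0.20)] = 0.1250
  C_22 = (1.00)(0.95) − (-0.15)(-0.15) = 0.9275
  C_23 = −[(1.00)(-0.20) − (-0.10)(-0.15)] = 0.2150
  C_31 = (-0.10)(-0.30) − (-0.15)(1.00) = 0.1800
  C_32 = −[(1.00)(-0.30) − (-0.15)(-0.10)] = 0.3150
  C_33 = (1.00)(1.00) − (-0.10)(-0.10) = 0.9900
det(I−A) = Σ_j (I−A)_1j·C_1j = (1.00)(0.8900) + (-0.10)(0.1400) + (-0.15)(0.1700) = 0.8505
adj(I−A) = Cᵀ =
  [ 0.8900   0.1250   0.1800]
  [ 0.1400   0.9275   0.3150]
  [ 0.1700   0.2150   0.9900]
(I − A)⁻¹ = adj(I−A) / det(I−A) ≈
  [   1.0464     0.1470     0.2116]
  [   0.1646     1.0905     0.3704]
  [   0.1999     0.2528     1.1640]
First solve x = (I − A)⁻¹ d = adj(I−A)·d / det(I−A); in particular x_1 = (0.8900·245 + 0.1250·40 + 0.1800·60) / 0.8505 = 233.85 / 0.8505 ≈ 274.9559.
Intermediate flow from 2 to 1: z_21 = a_21 · x_1 = 0.10 × 233.85 / 0.8505 = 23.385 / 0.8505 ≈ 27.50.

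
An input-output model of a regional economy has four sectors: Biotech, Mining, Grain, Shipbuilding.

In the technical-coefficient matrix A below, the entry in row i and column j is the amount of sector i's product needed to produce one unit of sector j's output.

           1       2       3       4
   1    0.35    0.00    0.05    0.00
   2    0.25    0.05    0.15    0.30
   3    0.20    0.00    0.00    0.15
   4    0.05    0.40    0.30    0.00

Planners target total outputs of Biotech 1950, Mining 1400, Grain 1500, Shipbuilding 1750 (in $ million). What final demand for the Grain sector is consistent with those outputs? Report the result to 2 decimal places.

d_3 = 847.50

I − A =
  [   0.65     0.00    -0.05     0.00]
  [  -0.25     0.95    -0.15    -0.30]
  [  -0.20     0.00     1.00    -0.15]
  [  -0.05    -0.40    -0.30     1.00]
d = (I − A) x:
  d_1 = (+0.65)·1950 + (+0.00)·1400 + (-0.05)·1500 + (+0.00)·1750 = 1192.50
  d_2 = (-0.25)·1950 + (+0.95)·1400 + (-0.15)·1500 + (-0.30)·1750 = 92.50
  d_3 = (-0.20)·1950 + (+0.00)·1400 + (+1.00)·1500 + (-0.15)·1750 = 847.50
  d_4 = (-0.05)·1950 + (-0.40)·1400 + (-0.30)·1500 + (+1.00)·1750 = 642.50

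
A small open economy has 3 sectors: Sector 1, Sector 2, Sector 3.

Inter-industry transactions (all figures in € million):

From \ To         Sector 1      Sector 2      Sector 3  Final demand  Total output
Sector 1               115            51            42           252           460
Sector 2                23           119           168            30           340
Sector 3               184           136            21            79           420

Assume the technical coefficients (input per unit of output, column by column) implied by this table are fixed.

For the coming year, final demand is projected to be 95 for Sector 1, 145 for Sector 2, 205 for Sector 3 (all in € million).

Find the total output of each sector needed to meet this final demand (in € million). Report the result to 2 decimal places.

Technical coefficients a_ij = z_ij / X_j:
  a_11 = 115/460 = 0.25, a_21 = 23/460 = 0.05, a_31 = 184/460 = 0.40
  a_12 = 51/340 = 0.15, a_22 = 119/340 = 0.35, a_32 = 136/340 = 0.40
  a_13 = 42/420 = 0.10, a_23 = 168/420 = 0.40, a_33 = 21/420 = 0.05
I − A =
  [   0.75    -0.15    -0.10]
  [  -0.05     0.65    -0.40]
  [  -0.40    -0.40     0.95]
Cofactors of I−A, C_ij = (−1)^(i+j)·(minor ij) (rows/columns in the sector order above):
  C_11 = (0.65)(0.95) − (-0.40)(-0.40) = 0.4575
  C_12 = −[(-0.05)(0.95) − (-0.40)(-0.40)] = 0.2075
  C_13 = (-0.05)(-0.40) − (0.65)(-0.40) = 0.2800
  C_21 = −[(-0.15)(0.95) − (-0.10)(-0.40)] = 0.1825
  C_22 = (0.75)(0.95) − (-0.10)(-0.40) = 0.6725
  C_23 = −[(0.75)(-0.40) − (-0.15)(-0.40)] = 0.3600
  C_31 = (-0.15)(-0.40) − (-0.10)(0.65) = 0.1250
  C_32 = −[(0.75)(-0.40) − (-0.10)(-0.05)] = 0.3050
  C_33 = (0.75)(0.65) − (-0.15)(-0.05) = 0.4800
det(I−A) = Σ_j (I−A)_1j·C_1j = (0.75)(0.4575) + (-0.15)(0.2075) + (-0.10)(0.2800) = 0.2840
adj(I−A) = Cᵀ =
  [ 0.4575   0.1825   0.1250]
  [ 0.2075   0.6725   0.3050]
  [ 0.2800   0.3600   0.4800]
(I − A)⁻¹ = adj(I−A) / det(I−A) ≈
  [   1.6109     0.6426     0.4401]
  [   0.7306     2.3680     1.0739]
  [   0.9859     1.2676     1.6901]
x = (I − A)⁻¹ d = adj(I−A)·d / det(I−A), with det(I−A) = 0.2840:
  x_1 = (0.4575·95 + 0.1825·145 + 0.1250·205) / 0.2840 = 95.55 / 0.2840 ≈ 336.44
  x_2 = (0.2075·95 + 0.6725·145 + 0.3050·205) / 0.2840 = 179.75 / 0.2840 ≈ 632.92
  x_3 = (0.2800·95 + 0.3600·145 + 0.4800·205) / 0.2840 = 177.20 / 0.2840 ≈ 623.94

x_1 = 336.44, x_2 = 632.92, x_3 = 623.94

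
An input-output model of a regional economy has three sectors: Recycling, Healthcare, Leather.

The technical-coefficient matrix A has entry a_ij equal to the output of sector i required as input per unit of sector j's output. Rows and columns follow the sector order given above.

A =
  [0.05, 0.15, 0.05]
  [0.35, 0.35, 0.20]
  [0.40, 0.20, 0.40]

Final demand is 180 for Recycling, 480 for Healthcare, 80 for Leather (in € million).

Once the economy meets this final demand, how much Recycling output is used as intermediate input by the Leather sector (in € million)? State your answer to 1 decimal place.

z_RL = 41.2

I − A =
  [   0.95    -0.15    -0.05]
  [  -0.35     0.65    -0.20]
  [  -0.40    -0.20     0.60]
Cofactors of I−A, C_ij = (−1)^(i+j)·(minor ij) (rows/columns in the sector order above):
  C_11 = (0.65)(0.60) − (-0.20)(-0.20) = 0.3500
  C_12 = −[(-0.35)(0.60) − (-0.20)(-0.40)] = 0.2900
  C_13 = (-0.35)(-0.20) − (0.65)(-0.40) = 0.3300
  C_21 = −[(-0.15)(0.60) − (-0.05)(-0.20)] = 0.1000
  C_22 = (0.95)(0.60) − (-0.05)(-0.40) = 0.5500
  C_23 = −[(0.95)(-0.20) − (-0.15)(-0.40)] = 0.2500
  C_31 = (-0.15)(-0.20) − (-0.05)(0.65) = 0.0625
  C_32 = −[(0.95)(-0.20) − (-0.05)(-0.35)] = 0.2075
  C_33 = (0.95)(0.65) − (-0.15)(-0.35) = 0.5650
det(I−A) = Σ_j (I−A)_1j·C_1j = (0.95)(0.3500) + (-0.15)(0.2900) + (-0.05)(0.3300) = 0.2725
adj(I−A) = Cᵀ =
  [ 0.3500   0.1000   0.0625]
  [ 0.2900   0.5500   0.2075]
  [ 0.3300   0.2500   0.5650]
(I − A)⁻¹ = adj(I−A) / det(I−A) ≈
  [   1.2844     0.3670     0.2294]
  [   1.0642     2.0183     0.7615]
  [   1.2110     0.9174     2.0734]
First solve x = (I − A)⁻¹ d = adj(I−A)·d / det(I−A); in particular x_L = (0.3300·180 + 0.2500·480 + 0.5650·80) / 0.2725 = 224.60 / 0.2725 ≈ 824.220.
Intermediate flow from R to L: z_RL = a_RL · x_L = 0.05 × 224.60 / 0.2725 = 11.23 / 0.2725 ≈ 41.2.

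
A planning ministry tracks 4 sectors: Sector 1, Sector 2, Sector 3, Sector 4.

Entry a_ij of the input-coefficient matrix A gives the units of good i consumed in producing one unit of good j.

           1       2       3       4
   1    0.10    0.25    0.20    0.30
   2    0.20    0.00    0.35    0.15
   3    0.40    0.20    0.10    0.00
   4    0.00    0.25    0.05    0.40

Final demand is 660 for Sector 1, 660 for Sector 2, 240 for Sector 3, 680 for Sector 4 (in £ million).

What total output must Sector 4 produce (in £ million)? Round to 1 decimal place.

x_4 = 2165.6

I − A =
  [   0.90    -0.25    -0.20    -0.30]
  [  -0.20     1.00    -0.35    -0.15]
  [  -0.40    -0.20     0.90     0.00]
  [   0.00    -0.25    -0.05     0.60]
Compute the cofactors C_ij = (−1)^(i+j)·(3×3 minor ij) of I−A; the adjugate is their transpose:
adj(I−A) = Cᵀ =
  [ 0.462750   0.229500   0.208125   0.288750]
  [ 0.195000   0.432000   0.222750   0.205500]
  [ 0.249000   0.198000   0.461250   0.174000]
  [ 0.102000   0.196500   0.131250   0.579000]
det(I−A) = Σ_j (I−A)_1j·C_1j = (0.90)(0.462750) + (-0.25)(0.195000) + (-0.20)(0.249000) + (-0.30)(0.102000) = 0.287325
(I − A)⁻¹ = adj(I−A) / det(I−A) ≈
  [   1.6105     0.7987     0.7244     1.0050]
  [   0.6787     1.5035     0.7753     0.7152]
  [   0.8666     0.6891     1.6053     0.6056]
  [   0.3550     0.6839     0.4568     2.0151]
x = (I − A)⁻¹ d = adj(I−A)·d / det(I−A), with det(I−A) = 0.287325:
  x_1 = (0.462750·660 + 0.229500·660 + 0.208125·240 + 0.288750·680) / 0.287325 = 703.185 / 0.287325 ≈ 2447.4
  x_2 = (0.195000·660 + 0.432000·660 + 0.222750·240 + 0.205500·680) / 0.287325 = 607.02 / 0.287325 ≈ 2112.7
  x_3 = (0.249000·660 + 0.198000·660 + 0.461250·240 + 0.174000·680) / 0.287325 = 524.04 / 0.287325 ≈ 1823.9
  x_4 = (0.102000·660 + 0.196500·660 + 0.131250·240 + 0.579000·680) / 0.287325 = 622.23 / 0.287325 ≈ 2165.6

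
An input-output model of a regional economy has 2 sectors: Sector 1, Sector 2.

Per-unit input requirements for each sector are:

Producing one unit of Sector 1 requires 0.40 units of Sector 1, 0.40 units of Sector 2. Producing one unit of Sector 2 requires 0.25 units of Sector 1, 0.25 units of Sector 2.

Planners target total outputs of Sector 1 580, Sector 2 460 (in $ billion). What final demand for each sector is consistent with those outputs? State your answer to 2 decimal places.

I − A =
  [   0.60    -0.25]
  [  -0.40     0.75]
d = (I − A) x:
  d_1 = (+0.60)·580 + (-0.25)·460 = 233.00
  d_2 = (-0.40)·580 + (+0.75)·460 = 113.00

d_1 = 233.00, d_2 = 113.00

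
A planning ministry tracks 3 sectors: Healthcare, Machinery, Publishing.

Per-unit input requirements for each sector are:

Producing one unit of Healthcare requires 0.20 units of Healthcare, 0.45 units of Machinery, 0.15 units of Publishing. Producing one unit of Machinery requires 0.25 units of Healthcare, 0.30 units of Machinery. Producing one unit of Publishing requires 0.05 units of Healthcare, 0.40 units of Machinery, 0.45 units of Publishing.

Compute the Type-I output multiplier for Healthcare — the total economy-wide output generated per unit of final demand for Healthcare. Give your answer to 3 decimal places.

I − A =
  [   0.80    -0.25    -0.05]
  [  -0.45     0.70    -0.40]
  [  -0.15     0.00     0.55]
Cofactors of I−A, C_ij = (−1)^(i+j)·(minor ij) (rows/columns in the sector order above):
  C_11 = (0.70)(0.55) − (-0.40)(0.00) = 0.3850
  C_12 = −[(-0.45)(0.55) − (-0.40)(-0.15)] = 0.3075
  C_13 = (-0.45)(0.00) − (0.70)(-0.15) = 0.1050
  C_21 = −[(-0.25)(0.55) − (-0.05)(0.00)] = 0.1375
  C_22 = (0.80)(0.55) − (-0.05)(-0.15) = 0.4325
  C_23 = −[(0.80)(0.00) − (-0.25)(-0.15)] = 0.0375
  C_31 = (-0.25)(-0.40) − (-0.05)(0.70) = 0.1350
  C_32 = −[(0.80)(-0.40) − (-0.05)(-0.45)] = 0.3425
  C_33 = (0.80)(0.70) − (-0.25)(-0.45) = 0.4475
det(I−A) = Σ_j (I−A)_1j·C_1j = (0.80)(0.3850) + (-0.25)(0.3075) + (-0.05)(0.1050) = 0.225875
adj(I−A) = Cᵀ =
  [ 0.3850   0.1375   0.1350]
  [ 0.3075   0.4325   0.3425]
  [ 0.1050   0.0375   0.4475]
(I − A)⁻¹ = adj(I−A) / det(I−A) ≈
  [   1.7045     0.6087     0.5977]
  [   1.3614     1.9148     1.5163]
  [   0.4649     0.1660     1.9812]
The output multiplier for sector j is the column-j sum of the Leontief inverse (I − A)⁻¹ = adj(I−A) / det(I−A).
Column 1 of adj(I−A): (0.3850, 0.3075, 0.1050); det(I−A) = 0.225875.
m_1 = (0.3850 + 0.3075 + 0.1050) / 0.225875 = 0.7975 / 0.225875 ≈ 3.531.

m_1 = 3.531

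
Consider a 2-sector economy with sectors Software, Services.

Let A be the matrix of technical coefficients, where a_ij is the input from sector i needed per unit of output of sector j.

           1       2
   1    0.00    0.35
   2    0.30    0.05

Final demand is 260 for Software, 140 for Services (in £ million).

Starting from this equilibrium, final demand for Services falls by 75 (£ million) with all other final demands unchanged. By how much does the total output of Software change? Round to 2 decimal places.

I − A =
  [   1.00    -0.35]
  [  -0.30     0.95]
det(I−A) = (1.00)(0.95) − (-0.35)(-0.30) = 0.8450
adj(I−A) = [[0.95, 0.35], [0.30, 1.00]]
(I − A)⁻¹ = adj(I−A) / det(I−A) ≈
  [   1.1243     0.4142]
  [   0.3550     1.1834]
Δx = (I − A)⁻¹ Δd with Δd having -75 in the Services component and 0 elsewhere.
So Δx_1 = L_12 · (-75), where L_12 = adj(I−A)_12 / det(I−A) = 0.35 / 0.8450.
Δx_1 = 0.35 × (-75) / 0.8450 = -26.25 / 0.8450 ≈ -31.07.

Δx_1 = -31.07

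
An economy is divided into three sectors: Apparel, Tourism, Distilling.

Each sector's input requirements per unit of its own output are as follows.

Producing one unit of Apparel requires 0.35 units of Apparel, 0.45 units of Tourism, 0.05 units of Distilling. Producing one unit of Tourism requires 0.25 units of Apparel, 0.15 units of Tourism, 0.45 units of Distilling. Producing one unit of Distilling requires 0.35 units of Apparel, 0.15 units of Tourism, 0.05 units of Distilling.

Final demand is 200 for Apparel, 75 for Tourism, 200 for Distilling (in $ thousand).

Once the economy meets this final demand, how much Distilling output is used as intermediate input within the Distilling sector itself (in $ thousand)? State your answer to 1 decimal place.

z_33 = 27.9

I − A =
  [   0.65    -0.25    -0.35]
  [  -0.45     0.85    -0.15]
  [  -0.05    -0.45     0.95]
Cofactors of I−A, C_ij = (−1)^(i+j)·(minor ij) (rows/columns in the sector order above):
  C_11 = (0.85)(0.95) − (-0.15)(-0.45) = 0.7400
  C_12 = −[(-0.45)(0.95) − (-0.15)(-0.05)] = 0.4350
  C_13 = (-0.45)(-0.45) − (0.85)(-0.05) = 0.2450
  C_21 = −[(-0.25)(0.95) − (-0.35)(-0.45)] = 0.3950
  C_22 = (0.65)(0.95) − (-0.35)(-0.05) = 0.6000
  C_23 = −[(0.65)(-0.45) − (-0.25)(-0.05)] = 0.3050
  C_31 = (-0.25)(-0.15) − (-0.35)(0.85) = 0.3350
  C_32 = −[(0.65)(-0.15) − (-0.35)(-0.45)] = 0.2550
  C_33 = (0.65)(0.85) − (-0.25)(-0.45) = 0.4400
det(I−A) = Σ_j (I−A)_1j·C_1j = (0.65)(0.7400) + (-0.25)(0.4350) + (-0.35)(0.2450) = 0.2865
adj(I−A) = Cᵀ =
  [ 0.7400   0.3950   0.3350]
  [ 0.4350   0.6000   0.2550]
  [ 0.2450   0.3050   0.4400]
(I − A)⁻¹ = adj(I−A) / det(I−A) ≈
  [   2.5829     1.3787     1.1693]
  [   1.5183     2.0942     0.8901]
  [   0.8551     1.0646     1.5358]
First solve x = (I − A)⁻¹ d = adj(I−A)·d / det(I−A); in particular x_3 = (0.2450·200 + 0.3050·75 + 0.4400·200) / 0.2865 = 159.875 / 0.2865 ≈ 558.028.
Intermediate flow from 3 to 3: z_33 = a_33 · x_3 = 0.05 × 159.875 / 0.2865 = 7.99375 / 0.2865 ≈ 27.9.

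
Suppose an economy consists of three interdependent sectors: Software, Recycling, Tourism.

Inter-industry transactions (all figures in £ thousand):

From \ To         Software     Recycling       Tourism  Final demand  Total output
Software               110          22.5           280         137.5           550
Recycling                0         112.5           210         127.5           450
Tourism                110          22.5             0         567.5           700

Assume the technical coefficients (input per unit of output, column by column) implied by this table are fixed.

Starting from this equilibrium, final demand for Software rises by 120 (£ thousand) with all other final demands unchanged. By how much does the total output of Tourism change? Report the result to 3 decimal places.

Δx_T = 34.286

Technical coefficients a_ij = z_ij / X_j:
  a_SS = 110/550 = 0.20, a_RS = 0/550 = 0.00, a_TS = 110/550 = 0.20
  a_SR = 22.5/450 = 0.05, a_RR = 112.5/450 = 0.25, a_TR = 22.5/450 = 0.05
  a_ST = 280/700 = 0.40, a_RT = 210/700 = 0.30, a_TT = 0/700 = 0.00
I − A =
  [   0.80    -0.05    -0.40]
  [   0.00     0.75    -0.30]
  [  -0.20    -0.05     1.00]
Cofactors of I−A, C_ij = (−1)^(i+j)·(minor ij) (rows/columns in the sector order above):
  C_11 = (0.75)(1.00) − (-0.30)(-0.05) = 0.7350
  C_12 = −[(0.00)(1.00) − (-0.30)(-0.20)] = 0.0600
  C_13 = (0.00)(-0.05) − (0.75)(-0.20) = 0.1500
  C_21 = −[(-0.05)(1.00) − (-0.40)(-0.05)] = 0.0700
  C_22 = (0.80)(1.00) − (-0.40)(-0.20) = 0.7200
  C_23 = −[(0.80)(-0.05) − (-0.05)(-0.20)] = 0.0500
  C_31 = (-0.05)(-0.30) − (-0.40)(0.75) = 0.3150
  C_32 = −[(0.80)(-0.30) − (-0.40)(0.00)] = 0.2400
  C_33 = (0.80)(0.75) − (-0.05)(0.00) = 0.6000
det(I−A) = Σ_j (I−A)_1j·C_1j = (0.80)(0.7350) + (-0.05)(0.0600) + (-0.40)(0.1500) = 0.5250
adj(I−A) = Cᵀ =
  [ 0.7350   0.0700   0.3150]
  [ 0.0600   0.7200   0.2400]
  [ 0.1500   0.0500   0.6000]
(I − A)⁻¹ = adj(I−A) / det(I−A) ≈
  [   1.4000     0.1333     0.6000]
  [   0.1143     1.3714     0.4571]
  [   0.2857     0.0952     1.1429]
Δx = (I − A)⁻¹ Δd with Δd having +120 in the Software component and 0 elsewhere.
So Δx_T = L_TS · (+120), where L_TS = adj(I−A)_TS / det(I−A) = 0.1500 / 0.5250.
Δx_T = 0.1500 × (+120) / 0.5250 = 18.00 / 0.5250 ≈ 34.286.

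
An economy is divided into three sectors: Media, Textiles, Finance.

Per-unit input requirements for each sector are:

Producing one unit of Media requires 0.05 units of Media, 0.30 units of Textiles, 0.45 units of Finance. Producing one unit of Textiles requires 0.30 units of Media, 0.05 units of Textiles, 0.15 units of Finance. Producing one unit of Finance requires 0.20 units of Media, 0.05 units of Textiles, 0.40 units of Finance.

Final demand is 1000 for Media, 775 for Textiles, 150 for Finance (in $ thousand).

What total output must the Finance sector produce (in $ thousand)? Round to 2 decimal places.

I − A =
  [   0.95    -0.30    -0.20]
  [  -0.30     0.95    -0.05]
  [  -0.45    -0.15     0.60]
Cofactors of I−A, C_ij = (−1)^(i+j)·(minor ij) (rows/columns in the sector order above):
  C_11 = (0.95)(0.60) − (-0.05)(-0.15) = 0.5625
  C_12 = −[(-0.30)(0.60) − (-0.05)(-0.45)] = 0.2025
  C_13 = (-0.30)(-0.15) − (0.95)(-0.45) = 0.4725
  C_21 = −[(-0.30)(0.60) − (-0.20)(-0.15)] = 0.2100
  C_22 = (0.95)(0.60) − (-0.20)(-0.45) = 0.4800
  C_23 = −[(0.95)(-0.15) − (-0.30)(-0.45)] = 0.2775
  C_31 = (-0.30)(-0.05) − (-0.20)(0.95) = 0.2050
  C_32 = −[(0.95)(-0.05) − (-0.20)(-0.30)] = 0.1075
  C_33 = (0.95)(0.95) − (-0.30)(-0.30) = 0.8125
det(I−A) = Σ_j (I−A)_1j·C_1j = (0.95)(0.5625) + (-0.30)(0.2025) + (-0.20)(0.4725) = 0.379125
adj(I−A) = Cᵀ =
  [ 0.5625   0.2100   0.2050]
  [ 0.2025   0.4800   0.1075]
  [ 0.4725   0.2775   0.8125]
(I − A)⁻¹ = adj(I−A) / det(I−A) ≈
  [   1.4837     0.5539     0.5407]
  [   0.5341     1.2661     0.2835]
  [   1.2463     0.7319     2.1431]
x = (I − A)⁻¹ d = adj(I−A)·d / det(I−A), with det(I−A) = 0.379125:
  x_M = (0.5625·1000 + 0.2100·775 + 0.2050·150) / 0.379125 = 756.00 / 0.379125 ≈ 1994.07
  x_T = (0.2025·1000 + 0.4800·775 + 0.1075·150) / 0.379125 = 590.625 / 0.379125 ≈ 1557.86
  x_F = (0.4725·1000 + 0.2775·775 + 0.8125·150) / 0.379125 = 809.4375 / 0.379125 ≈ 2135.01

x_F = 2135.01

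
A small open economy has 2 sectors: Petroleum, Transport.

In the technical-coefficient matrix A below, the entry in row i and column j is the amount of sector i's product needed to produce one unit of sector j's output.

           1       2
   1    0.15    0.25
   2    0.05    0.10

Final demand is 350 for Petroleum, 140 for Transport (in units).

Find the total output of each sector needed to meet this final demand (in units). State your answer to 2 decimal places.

x_1 = 465.12, x_2 = 181.40

I − A =
  [   0.85    -0.25]
  [  -0.05     0.90]
det(I−A) = (0.85)(0.90) − (-0.25)(-0.05) = 0.7525
adj(I−A) = [[0.90, 0.25], [0.05, 0.85]]
(I − A)⁻¹ = adj(I−A) / det(I−A) ≈
  [   1.1960     0.3322]
  [   0.0664     1.1296]
x = (I − A)⁻¹ d = adj(I−A)·d / det(I−A), with det(I−A) = 0.7525:
  x_1 = (0.90·350 + 0.25·140) / 0.7525 = 350.00 / 0.7525 ≈ 465.12
  x_2 = (0.05·350 + 0.85·140) / 0.7525 = 136.50 / 0.7525 ≈ 181.40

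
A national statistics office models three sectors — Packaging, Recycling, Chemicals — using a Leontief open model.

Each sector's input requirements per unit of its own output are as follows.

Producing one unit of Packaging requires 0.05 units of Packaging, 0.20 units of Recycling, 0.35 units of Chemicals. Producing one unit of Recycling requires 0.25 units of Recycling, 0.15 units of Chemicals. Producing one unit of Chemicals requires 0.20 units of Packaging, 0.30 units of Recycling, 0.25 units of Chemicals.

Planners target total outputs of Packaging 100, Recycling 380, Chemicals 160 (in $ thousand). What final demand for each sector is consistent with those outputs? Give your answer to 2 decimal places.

d_P = 63.00, d_R = 217.00, d_C = 28.00

I − A =
  [   0.95     0.00    -0.20]
  [  -0.20     0.75    -0.30]
  [  -0.35    -0.15     0.75]
d = (I − A) x:
  d_P = (+0.95)·100 + (+0.00)·380 + (-0.20)·160 = 63.00
  d_R = (-0.20)·100 + (+0.75)·380 + (-0.30)·160 = 217.00
  d_C = (-0.35)·100 + (-0.15)·380 + (+0.75)·160 = 28.00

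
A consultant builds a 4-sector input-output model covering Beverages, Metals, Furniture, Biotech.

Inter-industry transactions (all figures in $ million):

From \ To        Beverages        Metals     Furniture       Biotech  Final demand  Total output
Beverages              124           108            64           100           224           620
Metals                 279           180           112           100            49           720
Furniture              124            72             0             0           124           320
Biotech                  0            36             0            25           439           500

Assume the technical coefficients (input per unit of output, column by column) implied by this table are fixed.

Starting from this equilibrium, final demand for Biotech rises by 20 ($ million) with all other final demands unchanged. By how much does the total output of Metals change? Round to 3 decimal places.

Δx_2 = 12.206

Technical coefficients a_ij = z_ij / X_j:
  a_11 = 124/620 = 0.20, a_21 = 279/620 = 0.45, a_31 = 124/620 = 0.20, a_41 = 0/620 = 0.00
  a_12 = 108/720 = 0.15, a_22 = 180/720 = 0.25, a_32 = 72/720 = 0.10, a_42 = 36/720 = 0.05
  a_13 = 64/320 = 0.20, a_23 = 112/320 = 0.35, a_33 = 0/320 = 0.00, a_43 = 0/320 = 0.00
  a_14 = 100/500 = 0.20, a_24 = 100/500 = 0.20, a_34 = 0/500 = 0.00, a_44 = 25/500 = 0.05
I − A =
  [   0.80    -0.15    -0.20    -0.20]
  [  -0.45     0.75    -0.35    -0.20]
  [  -0.20    -0.10     1.00     0.00]
  [   0.00    -0.05     0.00     0.95]
Compute the cofactors C_ij = (−1)^(i+j)·(3×3 minor ij) of I−A; the adjugate is their transpose:
adj(I−A) = Cᵀ =
  [ 0.669250   0.171500   0.193875   0.177000]
  [ 0.494000   0.722000   0.351500   0.256000]
  [ 0.183250   0.106500   0.493375   0.061000]
  [ 0.026000   0.038000   0.018500   0.455000]
det(I−A) = Σ_j (I−A)_1j·C_1j = (0.80)(0.669250) + (-0.15)(0.494000) + (-0.20)(0.183250) + (-0.20)(0.026000) = 0.41945
(I − A)⁻¹ = adj(I−A) / det(I−A) ≈
  [   1.5955     0.4089     0.4622     0.4220]
  [   1.1777     1.7213     0.8380     0.6103]
  [   0.4369     0.2539     1.1762     0.1454]
  [   0.0620     0.0906     0.0441     1.0848]
Δx = (I − A)⁻¹ Δd with Δd having +20 in the Biotech component and 0 elsewhere.
So Δx_2 = L_24 · (+20), where L_24 = adj(I−A)_24 / det(I−A) = 0.256000 / 0.41945.
Δx_2 = 0.256000 × (+20) / 0.41945 = 5.12 / 0.41945 ≈ 12.206.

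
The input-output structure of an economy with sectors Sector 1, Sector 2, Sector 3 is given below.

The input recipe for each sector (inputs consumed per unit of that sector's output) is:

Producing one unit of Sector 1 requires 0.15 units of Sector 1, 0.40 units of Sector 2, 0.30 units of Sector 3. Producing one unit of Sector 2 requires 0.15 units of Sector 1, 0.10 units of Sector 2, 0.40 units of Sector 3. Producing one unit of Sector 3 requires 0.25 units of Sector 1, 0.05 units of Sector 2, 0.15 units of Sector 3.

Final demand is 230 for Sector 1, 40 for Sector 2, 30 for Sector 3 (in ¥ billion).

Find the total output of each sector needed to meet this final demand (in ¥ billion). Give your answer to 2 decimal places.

I − A =
  [   0.85    -0.15    -0.25]
  [  -0.40     0.90    -0.05]
  [  -0.30    -0.40     0.85]
Cofactors of I−A, C_ij = (−1)^(i+j)·(minor ij) (rows/columns in the sector order above):
  C_11 = (0.90)(0.85) − (-0.05)(-0.40) = 0.7450
  C_12 = −[(-0.40)(0.85) − (-0.05)(-0.30)] = 0.3550
  C_13 = (-0.40)(-0.40) − (0.90)(-0.30) = 0.4300
  C_21 = −[(-0.15)(0.85) − (-0.25)(-0.40)] = 0.2275
  C_22 = (0.85)(0.85) − (-0.25)(-0.30) = 0.6475
  C_23 = −[(0.85)(-0.40) − (-0.15)(-0.30)] = 0.3850
  C_31 = (-0.15)(-0.05) − (-0.25)(0.90) = 0.2325
  C_32 = −[(0.85)(-0.05) − (-0.25)(-0.40)] = 0.1425
  C_33 = (0.85)(0.90) − (-0.15)(-0.40) = 0.7050
det(I−A) = Σ_j (I−A)_1j·C_1j = (0.85)(0.7450) + (-0.15)(0.3550) + (-0.25)(0.4300) = 0.4725
adj(I−A) = Cᵀ =
  [ 0.7450   0.2275   0.2325]
  [ 0.3550   0.6475   0.1425]
  [ 0.4300   0.3850   0.7050]
(I − A)⁻¹ = adj(I−A) / det(I−A) ≈
  [   1.5767     0.4815     0.4921]
  [   0.7513     1.3704     0.3016]
  [   0.9101     0.8148     1.4921]
x = (I − A)⁻¹ d = adj(I−A)·d / det(I−A), with det(I−A) = 0.4725:
  x_1 = (0.7450·230 + 0.2275·40 + 0.2325·30) / 0.4725 = 187.425 / 0.4725 ≈ 396.67
  x_2 = (0.3550·230 + 0.6475·40 + 0.1425·30) / 0.4725 = 111.825 / 0.4725 ≈ 236.67
  x_3 = (0.4300·230 + 0.3850·40 + 0.7050·30) / 0.4725 = 135.45 / 0.4725 ≈ 286.67

x_1 = 396.67, x_2 = 236.67, x_3 = 286.67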